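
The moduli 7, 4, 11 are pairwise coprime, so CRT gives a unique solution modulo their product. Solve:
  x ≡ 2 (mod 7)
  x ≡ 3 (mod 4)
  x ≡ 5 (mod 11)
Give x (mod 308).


Moduli 7, 4, 11 are pairwise coprime; by CRT there is a unique solution modulo M = 7 · 4 · 11 = 308.
Solve pairwise, accumulating the modulus:
  Start with x ≡ 2 (mod 7).
  Combine with x ≡ 3 (mod 4): since gcd(7, 4) = 1, we get a unique residue mod 28.
    Write x = 2 + 7·t and substitute into x ≡ 3 (mod 4): 7·t ≡ 3 − 2 = 1 (mod 4).
    Reduce coefficients mod 4: 3·t ≡ 1 (mod 4).
    The inverse of 3 mod 4 is 3 (since 3·3 = 9 = 2·4 + 1), so t ≡ 3·1 = 3 ≡ 3 (mod 4).
    Then x = 2 + 7·3 = 23, valid modulo lcm(7, 4) = 28: x ≡ 23 (mod 28).
  Combine with x ≡ 5 (mod 11): since gcd(28, 11) = 1, we get a unique residue mod 308.
    Write x = 23 + 28·t and substitute into x ≡ 5 (mod 11): 28·t ≡ 5 − 23 = -18 (mod 11).
    Reduce coefficients mod 11: 6·t ≡ 4 (mod 11).
    The inverse of 6 mod 11 is 2 (since 6·2 = 12 = 1·11 + 1), so t ≡ 2·4 = 8 ≡ 8 (mod 11).
    Then x = 23 + 28·8 = 247, valid modulo lcm(28, 11) = 308: x ≡ 247 (mod 308).
Verify: 247 mod 7 = 2 ✓, 247 mod 4 = 3 ✓, 247 mod 11 = 5 ✓.

x ≡ 247 (mod 308).


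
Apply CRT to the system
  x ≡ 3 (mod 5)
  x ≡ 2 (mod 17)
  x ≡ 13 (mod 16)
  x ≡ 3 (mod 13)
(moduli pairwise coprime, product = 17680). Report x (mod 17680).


Product of moduli M = 5 · 17 · 16 · 13 = 17680.
Merge one congruence at a time:
  Start: x ≡ 3 (mod 5).
  Combine with x ≡ 2 (mod 17); new modulus lcm = 85.
    Write x = 3 + 5·t and substitute into x ≡ 2 (mod 17): 5·t ≡ 2 − 3 = -1 (mod 17).
    Reduce coefficients mod 17: 5·t ≡ 16 (mod 17).
    The inverse of 5 mod 17 is 7 (since 5·7 = 35 = 2·17 + 1), so t ≡ 7·16 = 112 ≡ 10 (mod 17).
    Then x = 3 + 5·10 = 53, valid modulo lcm(5, 17) = 85: x ≡ 53 (mod 85).
  Combine with x ≡ 13 (mod 16); new modulus lcm = 1360.
    Write x = 53 + 85·t and substitute into x ≡ 13 (mod 16): 85·t ≡ 13 − 53 = -40 (mod 16).
    Reduce coefficients mod 16: 5·t ≡ 8 (mod 16).
    The inverse of 5 mod 16 is 13 (since 5·13 = 65 = 4·16 + 1), so t ≡ 13·8 = 104 ≡ 8 (mod 16).
    Then x = 53 + 85·8 = 733, valid modulo lcm(85, 16) = 1360: x ≡ 733 (mod 1360).
  Combine with x ≡ 3 (mod 13); new modulus lcm = 17680.
    Write x = 733 + 1360·t and substitute into x ≡ 3 (mod 13): 1360·t ≡ 3 − 733 = -730 (mod 13).
    Reduce coefficients mod 13: 8·t ≡ 11 (mod 13).
    The inverse of 8 mod 13 is 5 (since 8·5 = 40 = 3·13 + 1), so t ≡ 5·11 = 55 ≡ 3 (mod 13).
    Then x = 733 + 1360·3 = 4813, valid modulo lcm(1360, 13) = 17680: x ≡ 4813 (mod 17680).
Verify against each original: 4813 mod 5 = 3, 4813 mod 17 = 2, 4813 mod 16 = 13, 4813 mod 13 = 3.

x ≡ 4813 (mod 17680).


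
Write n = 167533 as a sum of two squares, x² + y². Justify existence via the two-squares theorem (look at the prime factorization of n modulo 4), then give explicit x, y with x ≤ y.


Step 1: Factor n = 167533 = 29 · 53 · 109.
Step 2: Check the mod-4 condition on each prime factor: 29 ≡ 1 (mod 4), exponent 1; 53 ≡ 1 (mod 4), exponent 1; 109 ≡ 1 (mod 4), exponent 1.
All primes ≡ 3 (mod 4) appear to even exponent (or don't appear), so by the two-squares theorem n IS expressible as a sum of two squares.
Step 3: Build a representation. Here n = 29 · 53 · 109 is a product of primes ≡ 1 (mod 4). Each prime p ≡ 1 (mod 4) is itself a sum of two squares; find a² by testing p − a² for a perfect square:
  29: 29 − 1² = 28, 29 − 2² = 25 = 5² ⇒ 29 = 2² + 5².
  53: 53 − 1² = 52, 53 − 2² = 49 = 7² ⇒ 53 = 2² + 7².
  109: 109 − 1² = 108, 109 − 2² = 105, 109 − 3² = 100 = 10² ⇒ 109 = 3² + 10².
  Combine using the Brahmagupta–Fibonacci identity (a² + b²)(c² + d²) = (ac − bd)² + (ad + bc)² = (ac + bd)² + (ad − bc)²:
  29 · 53 = 1537: from (2² + 5²)(2² + 7²), take (2·2 − 5·7, 2·7 + 5·2) = (4 − 35, 14 + 10) = (-31, 24); dropping signs (only squares matter) gives (31, 24); check 31² + 24² = 961 + 576 = 1537 ✓.
  1537 · 109 = 167533: from (31² + 24²)(3² + 10²), take (31·3 − 24·10, 31·10 + 24·3) = (93 − 240, 310 + 72) = (-147, 382); dropping signs (only squares matter) gives (147, 382); check 147² + 382² = 21609 + 145924 = 167533 ✓.
Step 4: Order so x ≤ y and verify: 147² + 382² = 21609 + 145924 = 167533 = n. ✓

n = 167533 = 147² + 382² (one valid representation with x ≤ y).


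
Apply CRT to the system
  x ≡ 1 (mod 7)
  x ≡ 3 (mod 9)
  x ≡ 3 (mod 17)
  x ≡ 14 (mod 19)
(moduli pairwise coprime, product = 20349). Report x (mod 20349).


Product of moduli M = 7 · 9 · 17 · 19 = 20349.
Merge one congruence at a time:
  Start: x ≡ 1 (mod 7).
  Combine with x ≡ 3 (mod 9); new modulus lcm = 63.
    Write x = 1 + 7·t and substitute into x ≡ 3 (mod 9): 7·t ≡ 3 − 1 = 2 (mod 9).
    The inverse of 7 mod 9 is 4 (since 7·4 = 28 = 3·9 + 1), so t ≡ 4·2 = 8 ≡ 8 (mod 9).
    Then x = 1 + 7·8 = 57, valid modulo lcm(7, 9) = 63: x ≡ 57 (mod 63).
  Combine with x ≡ 3 (mod 17); new modulus lcm = 1071.
    Write x = 57 + 63·t and substitute into x ≡ 3 (mod 17): 63·t ≡ 3 − 57 = -54 (mod 17).
    Reduce coefficients mod 17: 12·t ≡ 14 (mod 17).
    The inverse of 12 mod 17 is 10 (since 12·10 = 120 = 7·17 + 1), so t ≡ 10·14 = 140 ≡ 4 (mod 17).
    Then x = 57 + 63·4 = 309, valid modulo lcm(63, 17) = 1071: x ≡ 309 (mod 1071).
  Combine with x ≡ 14 (mod 19); new modulus lcm = 20349.
    Write x = 309 + 1071·t and substitute into x ≡ 14 (mod 19): 1071·t ≡ 14 − 309 = -295 (mod 19).
    Reduce coefficients mod 19: 7·t ≡ 9 (mod 19).
    The inverse of 7 mod 19 is 11 (since 7·11 = 77 = 4·19 + 1), so t ≡ 11·9 = 99 ≡ 4 (mod 19).
    Then x = 309 + 1071·4 = 4593, valid modulo lcm(1071, 19) = 20349: x ≡ 4593 (mod 20349).
Verify against each original: 4593 mod 7 = 1, 4593 mod 9 = 3, 4593 mod 17 = 3, 4593 mod 19 = 14.

x ≡ 4593 (mod 20349).


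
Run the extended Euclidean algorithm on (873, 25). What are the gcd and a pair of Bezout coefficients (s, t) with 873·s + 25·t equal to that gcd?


Euclidean algorithm on (873, 25) — divide until remainder is 0:
  873 = 34 · 25 + 23
  25 = 1 · 23 + 2
  23 = 11 · 2 + 1
  2 = 2 · 1 + 0
gcd(873, 25) = 1.
Track Bezout coefficients alongside the remainders: start with r₀ = 873 = a·1 + b·0 (s = 1, t = 0) and r₁ = 25 = a·0 + b·1 (s = 0, t = 1); each new remainder r_{k+1} = r_{k-1} − q_k·r_k inherits s_{k+1} = s_{k-1} − q_k·s_k, t_{k+1} = t_{k-1} − q_k·t_k, so r_k = a·s_k + b·t_k at every step:
  q = 34: r = 23, s = 1 − 34·0 = 1, t = 0 − 34·1 = -34  (check: 873·1 + 25·(-34) = 23)
  q = 1: r = 2, s = 0 − 1·1 = -1, t = 1 − 1·(-34) = 35  (check: 873·(-1) + 25·35 = 2)
  q = 11: r = 1, s = 1 − 11·(-1) = 12, t = -34 − 11·35 = -419  (check: 873·12 + 25·(-419) = 1)
The row with r = 1 (the gcd) gives the Bezout coefficients s = 12, t = -419.
Result: 873 · (12) + 25 · (-419) = 1.

gcd(873, 25) = 1; s = 12, t = -419 (check: 873·12 + 25·(-419) = 1).


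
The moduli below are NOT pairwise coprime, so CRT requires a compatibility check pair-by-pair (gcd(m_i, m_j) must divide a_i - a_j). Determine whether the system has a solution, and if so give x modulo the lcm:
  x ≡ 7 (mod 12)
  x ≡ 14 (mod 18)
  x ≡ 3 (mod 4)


Moduli 12, 18, 4 are not pairwise coprime, so CRT works modulo lcm(m_i) when all pairwise compatibility conditions hold.
Pairwise compatibility: gcd(m_i, m_j) must divide a_i - a_j for every pair.
Merge one congruence at a time:
  Start: x ≡ 7 (mod 12).
  Combine with x ≡ 14 (mod 18): gcd(12, 18) = 6, and 14 - 7 = 7 is NOT divisible by 6.
    ⇒ system is inconsistent (no integer solution).

No solution (the system is inconsistent).


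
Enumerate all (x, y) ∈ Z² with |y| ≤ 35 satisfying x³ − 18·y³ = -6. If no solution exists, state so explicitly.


The equation is x³ - 18y³ = -6. For fixed y, x³ = 18·y³ − 6, so a solution requires the RHS to be a perfect cube.
Strategy: iterate y from -35 to 35, compute RHS = 18·y³ − 6, and check whether it is a (positive or negative) perfect cube.
Check small values of y:
  y = 0: RHS = -6 is not a perfect cube.
  y = 1: RHS = 12 is not a perfect cube.
  y = -1: RHS = -24 is not a perfect cube.
  y = 2: RHS = 138 is not a perfect cube.
  y = -2: RHS = -150 is not a perfect cube.
  y = 3: RHS = 480 is not a perfect cube.
  y = -3: RHS = -492 is not a perfect cube.
Continuing the search up to |y| = 35 finds no solutions either.
No (x, y) in the scanned range satisfies the equation.

No integer solutions with |y| ≤ 35.


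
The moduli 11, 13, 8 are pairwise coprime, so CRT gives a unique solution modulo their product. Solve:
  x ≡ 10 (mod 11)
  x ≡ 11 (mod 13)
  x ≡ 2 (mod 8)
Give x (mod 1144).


Moduli 11, 13, 8 are pairwise coprime; by CRT there is a unique solution modulo M = 11 · 13 · 8 = 1144.
Solve pairwise, accumulating the modulus:
  Start with x ≡ 10 (mod 11).
  Combine with x ≡ 11 (mod 13): since gcd(11, 13) = 1, we get a unique residue mod 143.
    Write x = 10 + 11·t and substitute into x ≡ 11 (mod 13): 11·t ≡ 11 − 10 = 1 (mod 13).
    The inverse of 11 mod 13 is 6 (since 11·6 = 66 = 5·13 + 1), so t ≡ 6·1 = 6 ≡ 6 (mod 13).
    Then x = 10 + 11·6 = 76, valid modulo lcm(11, 13) = 143: x ≡ 76 (mod 143).
  Combine with x ≡ 2 (mod 8): since gcd(143, 8) = 1, we get a unique residue mod 1144.
    Write x = 76 + 143·t and substitute into x ≡ 2 (mod 8): 143·t ≡ 2 − 76 = -74 (mod 8).
    Reduce coefficients mod 8: 7·t ≡ 6 (mod 8).
    The inverse of 7 mod 8 is 7 (since 7·7 = 49 = 6·8 + 1), so t ≡ 7·6 = 42 ≡ 2 (mod 8).
    Then x = 76 + 143·2 = 362, valid modulo lcm(143, 8) = 1144: x ≡ 362 (mod 1144).
Verify: 362 mod 11 = 10 ✓, 362 mod 13 = 11 ✓, 362 mod 8 = 2 ✓.

x ≡ 362 (mod 1144).


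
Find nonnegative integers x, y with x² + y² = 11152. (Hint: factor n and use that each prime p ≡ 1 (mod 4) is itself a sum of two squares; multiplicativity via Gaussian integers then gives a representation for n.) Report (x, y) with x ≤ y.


Step 1: Factor n = 11152 = 2^4 · 17 · 41.
Step 2: Check the mod-4 condition on each prime factor: 2 = 2 (special); 17 ≡ 1 (mod 4), exponent 1; 41 ≡ 1 (mod 4), exponent 1.
All primes ≡ 3 (mod 4) appear to even exponent (or don't appear), so by the two-squares theorem n IS expressible as a sum of two squares.
Step 3: Build a representation. Group n = k² · m with k = 4 and m = 17 · 41 = 697 (a product of primes ≡ 1 (mod 4)); a representation of m scales to one of n via (k·x)² + (k·y)² = k²(x² + y²). Each prime p ≡ 1 (mod 4) is itself a sum of two squares; find a² by testing p − a² for a perfect square:
  17: 17 − 1² = 16 = 4² ⇒ 17 = 1² + 4².
  41: 41 − 1² = 40, 41 − 2² = 37, 41 − 3² = 32, 41 − 4² = 25 = 5² ⇒ 41 = 4² + 5².
  Combine using the Brahmagupta–Fibonacci identity (a² + b²)(c² + d²) = (ac − bd)² + (ad + bc)² = (ac + bd)² + (ad − bc)²:
  17 · 41 = 697: from (1² + 4²)(4² + 5²), take (1·4 − 4·5, 1·5 + 4·4) = (4 − 20, 5 + 16) = (-16, 21); dropping signs (only squares matter) gives (16, 21); check 16² + 21² = 256 + 441 = 697 ✓.
  Scale by k = 4: (4·16, 4·21) = (64, 84).
Step 4: Order so x ≤ y and verify: 64² + 84² = 4096 + 7056 = 11152 = n. ✓

n = 11152 = 64² + 84² (one valid representation with x ≤ y).


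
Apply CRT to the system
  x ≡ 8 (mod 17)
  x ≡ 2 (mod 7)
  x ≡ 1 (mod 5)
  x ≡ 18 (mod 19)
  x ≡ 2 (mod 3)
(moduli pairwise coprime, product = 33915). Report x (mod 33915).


Product of moduli M = 17 · 7 · 5 · 19 · 3 = 33915.
Merge one congruence at a time:
  Start: x ≡ 8 (mod 17).
  Combine with x ≡ 2 (mod 7); new modulus lcm = 119.
    Write x = 8 + 17·t and substitute into x ≡ 2 (mod 7): 17·t ≡ 2 − 8 = -6 (mod 7).
    Reduce coefficients mod 7: 3·t ≡ 1 (mod 7).
    The inverse of 3 mod 7 is 5 (since 3·5 = 15 = 2·7 + 1), so t ≡ 5·1 = 5 ≡ 5 (mod 7).
    Then x = 8 + 17·5 = 93, valid modulo lcm(17, 7) = 119: x ≡ 93 (mod 119).
  Combine with x ≡ 1 (mod 5); new modulus lcm = 595.
    Write x = 93 + 119·t and substitute into x ≡ 1 (mod 5): 119·t ≡ 1 − 93 = -92 (mod 5).
    Reduce coefficients mod 5: 4·t ≡ 3 (mod 5).
    The inverse of 4 mod 5 is 4 (since 4·4 = 16 = 3·5 + 1), so t ≡ 4·3 = 12 ≡ 2 (mod 5).
    Then x = 93 + 119·2 = 331, valid modulo lcm(119, 5) = 595: x ≡ 331 (mod 595).
  Combine with x ≡ 18 (mod 19); new modulus lcm = 11305.
    Write x = 331 + 595·t and substitute into x ≡ 18 (mod 19): 595·t ≡ 18 − 331 = -313 (mod 19).
    Reduce coefficients mod 19: 6·t ≡ 10 (mod 19).
    The inverse of 6 mod 19 is 16 (since 6·16 = 96 = 5·19 + 1), so t ≡ 16·10 = 160 ≡ 8 (mod 19).
    Then x = 331 + 595·8 = 5091, valid modulo lcm(595, 19) = 11305: x ≡ 5091 (mod 11305).
  Combine with x ≡ 2 (mod 3); new modulus lcm = 33915.
    Write x = 5091 + 11305·t and substitute into x ≡ 2 (mod 3): 11305·t ≡ 2 − 5091 = -5089 (mod 3).
    Reduce coefficients mod 3: 1·t ≡ 2 (mod 3).
    So t ≡ 2 (mod 3).
    Then x = 5091 + 11305·2 = 27701, valid modulo lcm(11305, 3) = 33915: x ≡ 27701 (mod 33915).
Verify against each original: 27701 mod 17 = 8, 27701 mod 7 = 2, 27701 mod 5 = 1, 27701 mod 19 = 18, 27701 mod 3 = 2.

x ≡ 27701 (mod 33915).


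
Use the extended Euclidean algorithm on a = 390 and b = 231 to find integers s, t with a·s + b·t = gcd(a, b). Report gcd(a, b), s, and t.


Euclidean algorithm on (390, 231) — divide until remainder is 0:
  390 = 1 · 231 + 159
  231 = 1 · 159 + 72
  159 = 2 · 72 + 15
  72 = 4 · 15 + 12
  15 = 1 · 12 + 3
  12 = 4 · 3 + 0
gcd(390, 231) = 3.
Track Bezout coefficients alongside the remainders: start with r₀ = 390 = a·1 + b·0 (s = 1, t = 0) and r₁ = 231 = a·0 + b·1 (s = 0, t = 1); each new remainder r_{k+1} = r_{k-1} − q_k·r_k inherits s_{k+1} = s_{k-1} − q_k·s_k, t_{k+1} = t_{k-1} − q_k·t_k, so r_k = a·s_k + b·t_k at every step:
  q = 1: r = 159, s = 1 − 1·0 = 1, t = 0 − 1·1 = -1  (check: 390·1 + 231·(-1) = 159)
  q = 1: r = 72, s = 0 − 1·1 = -1, t = 1 − 1·(-1) = 2  (check: 390·(-1) + 231·2 = 72)
  q = 2: r = 15, s = 1 − 2·(-1) = 3, t = -1 − 2·2 = -5  (check: 390·3 + 231·(-5) = 15)
  q = 4: r = 12, s = -1 − 4·3 = -13, t = 2 − 4·(-5) = 22  (check: 390·(-13) + 231·22 = 12)
  q = 1: r = 3, s = 3 − 1·(-13) = 16, t = -5 − 1·22 = -27  (check: 390·16 + 231·(-27) = 3)
The row with r = 3 (the gcd) gives the Bezout coefficients s = 16, t = -27.
Result: 390 · (16) + 231 · (-27) = 3.

gcd(390, 231) = 3; s = 16, t = -27 (check: 390·16 + 231·(-27) = 3).


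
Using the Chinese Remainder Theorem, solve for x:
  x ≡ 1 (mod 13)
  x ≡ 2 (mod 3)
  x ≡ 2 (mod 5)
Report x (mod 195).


Moduli 13, 3, 5 are pairwise coprime; by CRT there is a unique solution modulo M = 13 · 3 · 5 = 195.
Solve pairwise, accumulating the modulus:
  Start with x ≡ 1 (mod 13).
  Combine with x ≡ 2 (mod 3): since gcd(13, 3) = 1, we get a unique residue mod 39.
    Write x = 1 + 13·t and substitute into x ≡ 2 (mod 3): 13·t ≡ 2 − 1 = 1 (mod 3).
    Reduce coefficients mod 3: 1·t ≡ 1 (mod 3).
    So t ≡ 1 (mod 3).
    Then x = 1 + 13·1 = 14, valid modulo lcm(13, 3) = 39: x ≡ 14 (mod 39).
  Combine with x ≡ 2 (mod 5): since gcd(39, 5) = 1, we get a unique residue mod 195.
    Write x = 14 + 39·t and substitute into x ≡ 2 (mod 5): 39·t ≡ 2 − 14 = -12 (mod 5).
    Reduce coefficients mod 5: 4·t ≡ 3 (mod 5).
    The inverse of 4 mod 5 is 4 (since 4·4 = 16 = 3·5 + 1), so t ≡ 4·3 = 12 ≡ 2 (mod 5).
    Then x = 14 + 39·2 = 92, valid modulo lcm(39, 5) = 195: x ≡ 92 (mod 195).
Verify: 92 mod 13 = 1 ✓, 92 mod 3 = 2 ✓, 92 mod 5 = 2 ✓.

x ≡ 92 (mod 195).


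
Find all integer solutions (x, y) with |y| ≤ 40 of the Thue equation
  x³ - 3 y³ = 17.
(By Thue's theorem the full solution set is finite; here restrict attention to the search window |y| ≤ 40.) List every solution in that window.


The equation is x³ - 3y³ = 17. For fixed y, x³ = 3·y³ + 17, so a solution requires the RHS to be a perfect cube.
Strategy: iterate y from -40 to 40, compute RHS = 3·y³ + 17, and check whether it is a (positive or negative) perfect cube.
Check small values of y:
  y = 0: RHS = 17 is not a perfect cube.
  y = 1: RHS = 20 is not a perfect cube.
  y = -1: RHS = 14 is not a perfect cube.
  y = 2: RHS = 41 is not a perfect cube.
  y = -2: RHS = -7 is not a perfect cube.
  y = 3: RHS = 98 is not a perfect cube.
  y = -3: RHS = -64 = (-4)³ ⇒ x = -4 works.
Continuing the search up to |y| = 40 finds no further solutions beyond those listed.
Collected solutions: (-4, -3).

Solutions (with |y| ≤ 40): (-4, -3).


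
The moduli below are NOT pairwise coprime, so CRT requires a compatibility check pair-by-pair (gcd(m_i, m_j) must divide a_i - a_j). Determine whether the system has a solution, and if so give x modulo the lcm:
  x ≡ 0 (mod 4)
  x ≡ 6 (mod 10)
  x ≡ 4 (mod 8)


Moduli 4, 10, 8 are not pairwise coprime, so CRT works modulo lcm(m_i) when all pairwise compatibility conditions hold.
Pairwise compatibility: gcd(m_i, m_j) must divide a_i - a_j for every pair.
Merge one congruence at a time:
  Start: x ≡ 0 (mod 4).
  Combine with x ≡ 6 (mod 10): gcd(4, 10) = 2; 6 - 0 = 6, which IS divisible by 2, so compatible.
    Write x = 0 + 4·t and substitute into x ≡ 6 (mod 10): 4·t ≡ 6 − 0 = 6 (mod 10).
    Divide the congruence (and modulus) by g = 2: 2·t ≡ 3 (mod 5).
    The inverse of 2 mod 5 is 3 (since 2·3 = 6 = 1·5 + 1), so t ≡ 3·3 = 9 ≡ 4 (mod 5).
    Then x = 0 + 4·4 = 16, valid modulo lcm(4, 10) = 20: x ≡ 16 (mod 20).
  Combine with x ≡ 4 (mod 8): gcd(20, 8) = 4; 4 - 16 = -12, which IS divisible by 4, so compatible.
    Write x = 16 + 20·t and substitute into x ≡ 4 (mod 8): 20·t ≡ 4 − 16 = -12 (mod 8).
    Divide the congruence (and modulus) by g = 4: 5·t ≡ -3 (mod 2).
    Reduce coefficients mod 2: 1·t ≡ 1 (mod 2).
    So t ≡ 1 (mod 2).
    Then x = 16 + 20·1 = 36, valid modulo lcm(20, 8) = 40: x ≡ 36 (mod 40).
Verify: 36 mod 4 = 0, 36 mod 10 = 6, 36 mod 8 = 4.

x ≡ 36 (mod 40).


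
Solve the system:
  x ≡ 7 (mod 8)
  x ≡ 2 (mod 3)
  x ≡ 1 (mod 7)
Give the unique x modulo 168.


Moduli 8, 3, 7 are pairwise coprime; by CRT there is a unique solution modulo M = 8 · 3 · 7 = 168.
Solve pairwise, accumulating the modulus:
  Start with x ≡ 7 (mod 8).
  Combine with x ≡ 2 (mod 3): since gcd(8, 3) = 1, we get a unique residue mod 24.
    Write x = 7 + 8·t and substitute into x ≡ 2 (mod 3): 8·t ≡ 2 − 7 = -5 (mod 3).
    Reduce coefficients mod 3: 2·t ≡ 1 (mod 3).
    The inverse of 2 mod 3 is 2 (since 2·2 = 4 = 1·3 + 1), so t ≡ 2·1 = 2 ≡ 2 (mod 3).
    Then x = 7 + 8·2 = 23, valid modulo lcm(8, 3) = 24: x ≡ 23 (mod 24).
  Combine with x ≡ 1 (mod 7): since gcd(24, 7) = 1, we get a unique residue mod 168.
    Write x = 23 + 24·t and substitute into x ≡ 1 (mod 7): 24·t ≡ 1 − 23 = -22 (mod 7).
    Reduce coefficients mod 7: 3·t ≡ 6 (mod 7).
    The inverse of 3 mod 7 is 5 (since 3·5 = 15 = 2·7 + 1), so t ≡ 5·6 = 30 ≡ 2 (mod 7).
    Then x = 23 + 24·2 = 71, valid modulo lcm(24, 7) = 168: x ≡ 71 (mod 168).
Verify: 71 mod 8 = 7 ✓, 71 mod 3 = 2 ✓, 71 mod 7 = 1 ✓.

x ≡ 71 (mod 168).


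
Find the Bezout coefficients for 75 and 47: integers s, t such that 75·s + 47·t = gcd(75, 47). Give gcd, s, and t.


Euclidean algorithm on (75, 47) — divide until remainder is 0:
  75 = 1 · 47 + 28
  47 = 1 · 28 + 19
  28 = 1 · 19 + 9
  19 = 2 · 9 + 1
  9 = 9 · 1 + 0
gcd(75, 47) = 1.
Track Bezout coefficients alongside the remainders: start with r₀ = 75 = a·1 + b·0 (s = 1, t = 0) and r₁ = 47 = a·0 + b·1 (s = 0, t = 1); each new remainder r_{k+1} = r_{k-1} − q_k·r_k inherits s_{k+1} = s_{k-1} − q_k·s_k, t_{k+1} = t_{k-1} − q_k·t_k, so r_k = a·s_k + b·t_k at every step:
  q = 1: r = 28, s = 1 − 1·0 = 1, t = 0 − 1·1 = -1  (check: 75·1 + 47·(-1) = 28)
  q = 1: r = 19, s = 0 − 1·1 = -1, t = 1 − 1·(-1) = 2  (check: 75·(-1) + 47·2 = 19)
  q = 1: r = 9, s = 1 − 1·(-1) = 2, t = -1 − 1·2 = -3  (check: 75·2 + 47·(-3) = 9)
  q = 2: r = 1, s = -1 − 2·2 = -5, t = 2 − 2·(-3) = 8  (check: 75·(-5) + 47·8 = 1)
The row with r = 1 (the gcd) gives the Bezout coefficients s = -5, t = 8.
Result: 75 · (-5) + 47 · (8) = 1.

gcd(75, 47) = 1; s = -5, t = 8 (check: 75·(-5) + 47·8 = 1).


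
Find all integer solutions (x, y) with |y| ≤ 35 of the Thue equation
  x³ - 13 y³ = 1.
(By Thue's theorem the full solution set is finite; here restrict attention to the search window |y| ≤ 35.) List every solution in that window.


The equation is x³ - 13y³ = 1. For fixed y, x³ = 13·y³ + 1, so a solution requires the RHS to be a perfect cube.
Strategy: iterate y from -35 to 35, compute RHS = 13·y³ + 1, and check whether it is a (positive or negative) perfect cube.
Check small values of y:
  y = 0: RHS = 1 = (1)³ ⇒ x = 1 works.
  y = 1: RHS = 14 is not a perfect cube.
  y = -1: RHS = -12 is not a perfect cube.
  y = 2: RHS = 105 is not a perfect cube.
  y = -2: RHS = -103 is not a perfect cube.
  y = 3: RHS = 352 is not a perfect cube.
  y = -3: RHS = -350 is not a perfect cube.
Continuing the search up to |y| = 35 finds no further solutions beyond those listed.
Collected solutions: (1, 0).

Solutions (with |y| ≤ 35): (1, 0).


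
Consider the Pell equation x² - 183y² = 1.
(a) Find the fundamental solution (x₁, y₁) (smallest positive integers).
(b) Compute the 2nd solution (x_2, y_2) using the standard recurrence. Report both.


Step 1: Find the fundamental solution (x₁, y₁) of x² - 183y² = 1.
  Expand √183 as a continued fraction. a₀ = ⌊√183⌋ = 13; iterate m_{k+1} = d_k·a_k − m_k, d_{k+1} = (183 − m_{k+1}²)/d_k, a_{k+1} = ⌊(a₀ + m_{k+1})/d_{k+1}⌋ (starting m₀ = 0, d₀ = 1), with convergents p_k = a_k·p_{k-1} + p_{k-2}, q_k = a_k·q_{k-1} + q_{k-2} (p₋₁ = 1, q₋₁ = 0):
  k = 0: a₀ = 13; p₀/q₀ = 13/1; p₀² − 183·q₀² = 169 − 183 = -14.
  k = 1: m = 13, d = 14, a = ⌊(13 + 13)/14⌋ = 1; p/q = (1·13 + 1)/(1·1 + 0) = 14/1; p² − 183·q² = 196 − 183 = 13.
  k = 2: m = 1, d = 13, a = ⌊(13 + 1)/13⌋ = 1; p/q = (1·14 + 13)/(1·1 + 1) = 27/2; p² − 183·q² = 729 − 732 = -3.
  k = 3: m = 12, d = 3, a = ⌊(13 + 12)/3⌋ = 8; p/q = (8·27 + 14)/(8·2 + 1) = 230/17; p² − 183·q² = 52900 − 52887 = 13.
  k = 4: m = 12, d = 13, a = ⌊(13 + 12)/13⌋ = 1; p/q = (1·230 + 27)/(1·17 + 2) = 257/19; p² − 183·q² = 66049 − 66063 = -14.
  k = 5: m = 1, d = 14, a = ⌊(13 + 1)/14⌋ = 1; p/q = (1·257 + 230)/(1·19 + 17) = 487/36; p² − 183·q² = 237169 − 237168 = 1.
  The first convergent with p² − 183·q² = 1 gives the fundamental solution (x₁, y₁) = (487, 36).
Step 2: Apply the recurrence (x_{n+1}, y_{n+1}) = (x₁x_n + 183y₁y_n, x₁y_n + y₁x_n) repeatedly.
  From (x_1, y_1) = (487, 36): x_2 = 487·487 + 183·36·36 = 474337; y_2 = 487·36 + 36·487 = 35064.
Step 3: Verify x_2² - 183·y_2² = 224995589569 - 224995589568 = 1 (should be 1). ✓

(x_1, y_1) = (487, 36); (x_2, y_2) = (474337, 35064).


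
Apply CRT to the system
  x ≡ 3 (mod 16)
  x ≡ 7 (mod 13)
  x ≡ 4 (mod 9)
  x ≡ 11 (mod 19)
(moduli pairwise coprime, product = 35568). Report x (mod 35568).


Product of moduli M = 16 · 13 · 9 · 19 = 35568.
Merge one congruence at a time:
  Start: x ≡ 3 (mod 16).
  Combine with x ≡ 7 (mod 13); new modulus lcm = 208.
    Write x = 3 + 16·t and substitute into x ≡ 7 (mod 13): 16·t ≡ 7 − 3 = 4 (mod 13).
    Reduce coefficients mod 13: 3·t ≡ 4 (mod 13).
    The inverse of 3 mod 13 is 9 (since 3·9 = 27 = 2·13 + 1), so t ≡ 9·4 = 36 ≡ 10 (mod 13).
    Then x = 3 + 16·10 = 163, valid modulo lcm(16, 13) = 208: x ≡ 163 (mod 208).
  Combine with x ≡ 4 (mod 9); new modulus lcm = 1872.
    Write x = 163 + 208·t and substitute into x ≡ 4 (mod 9): 208·t ≡ 4 − 163 = -159 (mod 9).
    Reduce coefficients mod 9: 1·t ≡ 3 (mod 9).
    So t ≡ 3 (mod 9).
    Then x = 163 + 208·3 = 787, valid modulo lcm(208, 9) = 1872: x ≡ 787 (mod 1872).
  Combine with x ≡ 11 (mod 19); new modulus lcm = 35568.
    Write x = 787 + 1872·t and substitute into x ≡ 11 (mod 19): 1872·t ≡ 11 − 787 = -776 (mod 19).
    Reduce coefficients mod 19: 10·t ≡ 3 (mod 19).
    The inverse of 10 mod 19 is 2 (since 10·2 = 20 = 1·19 + 1), so t ≡ 2·3 = 6 ≡ 6 (mod 19).
    Then x = 787 + 1872·6 = 12019, valid modulo lcm(1872, 19) = 35568: x ≡ 12019 (mod 35568).
Verify against each original: 12019 mod 16 = 3, 12019 mod 13 = 7, 12019 mod 9 = 4, 12019 mod 19 = 11.

x ≡ 12019 (mod 35568).


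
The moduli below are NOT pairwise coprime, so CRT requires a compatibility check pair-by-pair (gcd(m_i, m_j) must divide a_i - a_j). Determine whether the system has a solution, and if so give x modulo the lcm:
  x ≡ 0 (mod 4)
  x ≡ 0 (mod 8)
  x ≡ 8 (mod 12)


Moduli 4, 8, 12 are not pairwise coprime, so CRT works modulo lcm(m_i) when all pairwise compatibility conditions hold.
Pairwise compatibility: gcd(m_i, m_j) must divide a_i - a_j for every pair.
Merge one congruence at a time:
  Start: x ≡ 0 (mod 4).
  Combine with x ≡ 0 (mod 8): gcd(4, 8) = 4; 0 - 0 = 0, which IS divisible by 4, so compatible.
    Write x = 0 + 4·t and substitute into x ≡ 0 (mod 8): 4·t ≡ 0 − 0 = 0 (mod 8).
    Divide the congruence (and modulus) by g = 4: 1·t ≡ 0 (mod 2).
    So t ≡ 0 (mod 2).
    Then x = 0 + 4·0 = 0, valid modulo lcm(4, 8) = 8: x ≡ 0 (mod 8).
  Combine with x ≡ 8 (mod 12): gcd(8, 12) = 4; 8 - 0 = 8, which IS divisible by 4, so compatible.
    Write x = 0 + 8·t and substitute into x ≡ 8 (mod 12): 8·t ≡ 8 − 0 = 8 (mod 12).
    Divide the congruence (and modulus) by g = 4: 2·t ≡ 2 (mod 3).
    The inverse of 2 mod 3 is 2 (since 2·2 = 4 = 1·3 + 1), so t ≡ 2·2 = 4 ≡ 1 (mod 3).
    Then x = 0 + 8·1 = 8, valid modulo lcm(8, 12) = 24: x ≡ 8 (mod 24).
Verify: 8 mod 4 = 0, 8 mod 8 = 0, 8 mod 12 = 8.

x ≡ 8 (mod 24).


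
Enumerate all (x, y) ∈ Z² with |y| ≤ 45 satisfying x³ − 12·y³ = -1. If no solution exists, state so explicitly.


The equation is x³ - 12y³ = -1. For fixed y, x³ = 12·y³ − 1, so a solution requires the RHS to be a perfect cube.
Strategy: iterate y from -45 to 45, compute RHS = 12·y³ − 1, and check whether it is a (positive or negative) perfect cube.
Check small values of y:
  y = 0: RHS = -1 = (-1)³ ⇒ x = -1 works.
  y = 1: RHS = 11 is not a perfect cube.
  y = -1: RHS = -13 is not a perfect cube.
  y = 2: RHS = 95 is not a perfect cube.
  y = -2: RHS = -97 is not a perfect cube.
  y = 3: RHS = 323 is not a perfect cube.
  y = -3: RHS = -325 is not a perfect cube.
Continuing the search up to |y| = 45 finds no further solutions beyond those listed.
Collected solutions: (-1, 0).

Solutions (with |y| ≤ 45): (-1, 0).


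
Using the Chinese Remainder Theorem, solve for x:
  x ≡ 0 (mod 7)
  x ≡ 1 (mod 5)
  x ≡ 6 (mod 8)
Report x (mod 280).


Moduli 7, 5, 8 are pairwise coprime; by CRT there is a unique solution modulo M = 7 · 5 · 8 = 280.
Solve pairwise, accumulating the modulus:
  Start with x ≡ 0 (mod 7).
  Combine with x ≡ 1 (mod 5): since gcd(7, 5) = 1, we get a unique residue mod 35.
    Write x = 0 + 7·t and substitute into x ≡ 1 (mod 5): 7·t ≡ 1 − 0 = 1 (mod 5).
    Reduce coefficients mod 5: 2·t ≡ 1 (mod 5).
    The inverse of 2 mod 5 is 3 (since 2·3 = 6 = 1·5 + 1), so t ≡ 3·1 = 3 ≡ 3 (mod 5).
    Then x = 0 + 7·3 = 21, valid modulo lcm(7, 5) = 35: x ≡ 21 (mod 35).
  Combine with x ≡ 6 (mod 8): since gcd(35, 8) = 1, we get a unique residue mod 280.
    Write x = 21 + 35·t and substitute into x ≡ 6 (mod 8): 35·t ≡ 6 − 21 = -15 (mod 8).
    Reduce coefficients mod 8: 3·t ≡ 1 (mod 8).
    The inverse of 3 mod 8 is 3 (since 3·3 = 9 = 1·8 + 1), so t ≡ 3·1 = 3 ≡ 3 (mod 8).
    Then x = 21 + 35·3 = 126, valid modulo lcm(35, 8) = 280: x ≡ 126 (mod 280).
Verify: 126 mod 7 = 0 ✓, 126 mod 5 = 1 ✓, 126 mod 8 = 6 ✓.

x ≡ 126 (mod 280).


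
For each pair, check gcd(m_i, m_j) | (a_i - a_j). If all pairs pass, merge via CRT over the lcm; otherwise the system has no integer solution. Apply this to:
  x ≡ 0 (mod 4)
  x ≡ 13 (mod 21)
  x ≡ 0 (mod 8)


Moduli 4, 21, 8 are not pairwise coprime, so CRT works modulo lcm(m_i) when all pairwise compatibility conditions hold.
Pairwise compatibility: gcd(m_i, m_j) must divide a_i - a_j for every pair.
Merge one congruence at a time:
  Start: x ≡ 0 (mod 4).
  Combine with x ≡ 13 (mod 21): gcd(4, 21) = 1; 13 - 0 = 13, which IS divisible by 1, so compatible.
    Write x = 0 + 4·t and substitute into x ≡ 13 (mod 21): 4·t ≡ 13 − 0 = 13 (mod 21).
    The inverse of 4 mod 21 is 16 (since 4·16 = 64 = 3·21 + 1), so t ≡ 16·13 = 208 ≡ 19 (mod 21).
    Then x = 0 + 4·19 = 76, valid modulo lcm(4, 21) = 84: x ≡ 76 (mod 84).
  Combine with x ≡ 0 (mod 8): gcd(84, 8) = 4; 0 - 76 = -76, which IS divisible by 4, so compatible.
    Write x = 76 + 84·t and substitute into x ≡ 0 (mod 8): 84·t ≡ 0 − 76 = -76 (mod 8).
    Divide the congruence (and modulus) by g = 4: 21·t ≡ -19 (mod 2).
    Reduce coefficients mod 2: 1·t ≡ 1 (mod 2).
    So t ≡ 1 (mod 2).
    Then x = 76 + 84·1 = 160, valid modulo lcm(84, 8) = 168: x ≡ 160 (mod 168).
Verify: 160 mod 4 = 0, 160 mod 21 = 13, 160 mod 8 = 0.

x ≡ 160 (mod 168).


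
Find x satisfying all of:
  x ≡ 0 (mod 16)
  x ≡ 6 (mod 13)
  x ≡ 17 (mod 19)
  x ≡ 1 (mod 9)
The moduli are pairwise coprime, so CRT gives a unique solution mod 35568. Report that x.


Product of moduli M = 16 · 13 · 19 · 9 = 35568.
Merge one congruence at a time:
  Start: x ≡ 0 (mod 16).
  Combine with x ≡ 6 (mod 13); new modulus lcm = 208.
    Write x = 0 + 16·t and substitute into x ≡ 6 (mod 13): 16·t ≡ 6 − 0 = 6 (mod 13).
    Reduce coefficients mod 13: 3·t ≡ 6 (mod 13).
    The inverse of 3 mod 13 is 9 (since 3·9 = 27 = 2·13 + 1), so t ≡ 9·6 = 54 ≡ 2 (mod 13).
    Then x = 0 + 16·2 = 32, valid modulo lcm(16, 13) = 208: x ≡ 32 (mod 208).
  Combine with x ≡ 17 (mod 19); new modulus lcm = 3952.
    Write x = 32 + 208·t and substitute into x ≡ 17 (mod 19): 208·t ≡ 17 − 32 = -15 (mod 19).
    Reduce coefficients mod 19: 18·t ≡ 4 (mod 19).
    The inverse of 18 mod 19 is 18 (since 18·18 = 324 = 17·19 + 1), so t ≡ 18·4 = 72 ≡ 15 (mod 19).
    Then x = 32 + 208·15 = 3152, valid modulo lcm(208, 19) = 3952: x ≡ 3152 (mod 3952).
  Combine with x ≡ 1 (mod 9); new modulus lcm = 35568.
    Write x = 3152 + 3952·t and substitute into x ≡ 1 (mod 9): 3952·t ≡ 1 − 3152 = -3151 (mod 9).
    Reduce coefficients mod 9: 1·t ≡ 8 (mod 9).
    So t ≡ 8 (mod 9).
    Then x = 3152 + 3952·8 = 34768, valid modulo lcm(3952, 9) = 35568: x ≡ 34768 (mod 35568).
Verify against each original: 34768 mod 16 = 0, 34768 mod 13 = 6, 34768 mod 19 = 17, 34768 mod 9 = 1.

x ≡ 34768 (mod 35568).


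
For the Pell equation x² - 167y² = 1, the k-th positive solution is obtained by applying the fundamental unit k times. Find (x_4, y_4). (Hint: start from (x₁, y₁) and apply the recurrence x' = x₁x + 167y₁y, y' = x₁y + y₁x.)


Step 1: Find the fundamental solution (x₁, y₁) of x² - 167y² = 1.
  Expand √167 as a continued fraction. a₀ = ⌊√167⌋ = 12; iterate m_{k+1} = d_k·a_k − m_k, d_{k+1} = (167 − m_{k+1}²)/d_k, a_{k+1} = ⌊(a₀ + m_{k+1})/d_{k+1}⌋ (starting m₀ = 0, d₀ = 1), with convergents p_k = a_k·p_{k-1} + p_{k-2}, q_k = a_k·q_{k-1} + q_{k-2} (p₋₁ = 1, q₋₁ = 0):
  k = 0: a₀ = 12; p₀/q₀ = 12/1; p₀² − 167·q₀² = 144 − 167 = -23.
  k = 1: m = 12, d = 23, a = ⌊(12 + 12)/23⌋ = 1; p/q = (1·12 + 1)/(1·1 + 0) = 13/1; p² − 167·q² = 169 − 167 = 2.
  k = 2: m = 11, d = 2, a = ⌊(12 + 11)/2⌋ = 11; p/q = (11·13 + 12)/(11·1 + 1) = 155/12; p² − 167·q² = 24025 − 24048 = -23.
  k = 3: m = 11, d = 23, a = ⌊(12 + 11)/23⌋ = 1; p/q = (1·155 + 13)/(1·12 + 1) = 168/13; p² − 167·q² = 28224 − 28223 = 1.
  The first convergent with p² − 167·q² = 1 gives the fundamental solution (x₁, y₁) = (168, 13).
Step 2: Apply the recurrence (x_{n+1}, y_{n+1}) = (x₁x_n + 167y₁y_n, x₁y_n + y₁x_n) repeatedly.
  From (x_1, y_1) = (168, 13): x_2 = 168·168 + 167·13·13 = 56447; y_2 = 168·13 + 13·168 = 4368.
  From (x_2, y_2) = (56447, 4368): x_3 = 168·56447 + 167·13·4368 = 18966024; y_3 = 168·4368 + 13·56447 = 1467635.
  From (x_3, y_3) = (18966024, 1467635): x_4 = 168·18966024 + 167·13·1467635 = 6372527617; y_4 = 168·1467635 + 13·18966024 = 493120992.
Step 3: Verify x_4² - 167·y_4² = 40609108229427698689 - 40609108229427698688 = 1 (should be 1). ✓

(x_1, y_1) = (168, 13); (x_4, y_4) = (6372527617, 493120992).


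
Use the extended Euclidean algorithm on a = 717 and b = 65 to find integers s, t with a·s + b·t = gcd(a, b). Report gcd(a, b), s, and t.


Euclidean algorithm on (717, 65) — divide until remainder is 0:
  717 = 11 · 65 + 2
  65 = 32 · 2 + 1
  2 = 2 · 1 + 0
gcd(717, 65) = 1.
Track Bezout coefficients alongside the remainders: start with r₀ = 717 = a·1 + b·0 (s = 1, t = 0) and r₁ = 65 = a·0 + b·1 (s = 0, t = 1); each new remainder r_{k+1} = r_{k-1} − q_k·r_k inherits s_{k+1} = s_{k-1} − q_k·s_k, t_{k+1} = t_{k-1} − q_k·t_k, so r_k = a·s_k + b·t_k at every step:
  q = 11: r = 2, s = 1 − 11·0 = 1, t = 0 − 11·1 = -11  (check: 717·1 + 65·(-11) = 2)
  q = 32: r = 1, s = 0 − 32·1 = -32, t = 1 − 32·(-11) = 353  (check: 717·(-32) + 65·353 = 1)
The row with r = 1 (the gcd) gives the Bezout coefficients s = -32, t = 353.
Result: 717 · (-32) + 65 · (353) = 1.

gcd(717, 65) = 1; s = -32, t = 353 (check: 717·(-32) + 65·353 = 1).


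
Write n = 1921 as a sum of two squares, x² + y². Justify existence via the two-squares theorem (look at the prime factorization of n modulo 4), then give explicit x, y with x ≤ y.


Step 1: Factor n = 1921 = 17 · 113.
Step 2: Check the mod-4 condition on each prime factor: 17 ≡ 1 (mod 4), exponent 1; 113 ≡ 1 (mod 4), exponent 1.
All primes ≡ 3 (mod 4) appear to even exponent (or don't appear), so by the two-squares theorem n IS expressible as a sum of two squares.
Step 3: Build a representation. Here n = 17 · 113 is a product of primes ≡ 1 (mod 4). Each prime p ≡ 1 (mod 4) is itself a sum of two squares; find a² by testing p − a² for a perfect square:
  17: 17 − 1² = 16 = 4² ⇒ 17 = 1² + 4².
  113: 113 − 1² = 112, 113 − 2² = 109, 113 − 3² = 104, 113 − 4² = 97, 113 − 5² = 88, 113 − 6² = 77, 113 − 7² = 64 = 8² ⇒ 113 = 7² + 8².
  Combine using the Brahmagupta–Fibonacci identity (a² + b²)(c² + d²) = (ac − bd)² + (ad + bc)² = (ac + bd)² + (ad − bc)²:
  17 · 113 = 1921: from (1² + 4²)(7² + 8²), take (1·7 − 4·8, 1·8 + 4·7) = (7 − 32, 8 + 28) = (-25, 36); dropping signs (only squares matter) gives (25, 36); check 25² + 36² = 625 + 1296 = 1921 ✓.
Step 4: Order so x ≤ y and verify: 25² + 36² = 625 + 1296 = 1921 = n. ✓

n = 1921 = 25² + 36² (one valid representation with x ≤ y).


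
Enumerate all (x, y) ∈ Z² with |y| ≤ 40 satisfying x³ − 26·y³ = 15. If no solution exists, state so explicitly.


The equation is x³ - 26y³ = 15. For fixed y, x³ = 26·y³ + 15, so a solution requires the RHS to be a perfect cube.
Strategy: iterate y from -40 to 40, compute RHS = 26·y³ + 15, and check whether it is a (positive or negative) perfect cube.
Check small values of y:
  y = 0: RHS = 15 is not a perfect cube.
  y = 1: RHS = 41 is not a perfect cube.
  y = -1: RHS = -11 is not a perfect cube.
  y = 2: RHS = 223 is not a perfect cube.
  y = -2: RHS = -193 is not a perfect cube.
  y = 3: RHS = 717 is not a perfect cube.
  y = -3: RHS = -687 is not a perfect cube.
Continuing the search up to |y| = 40 finds no solutions either.
No (x, y) in the scanned range satisfies the equation.

No integer solutions with |y| ≤ 40.


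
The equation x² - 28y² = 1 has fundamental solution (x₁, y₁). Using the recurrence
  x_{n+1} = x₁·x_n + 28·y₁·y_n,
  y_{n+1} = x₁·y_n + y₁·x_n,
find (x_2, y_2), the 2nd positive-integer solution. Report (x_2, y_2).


Step 1: Find the fundamental solution (x₁, y₁) of x² - 28y² = 1.
  Expand √28 as a continued fraction. a₀ = ⌊√28⌋ = 5; iterate m_{k+1} = d_k·a_k − m_k, d_{k+1} = (28 − m_{k+1}²)/d_k, a_{k+1} = ⌊(a₀ + m_{k+1})/d_{k+1}⌋ (starting m₀ = 0, d₀ = 1), with convergents p_k = a_k·p_{k-1} + p_{k-2}, q_k = a_k·q_{k-1} + q_{k-2} (p₋₁ = 1, q₋₁ = 0):
  k = 0: a₀ = 5; p₀/q₀ = 5/1; p₀² − 28·q₀² = 25 − 28 = -3.
  k = 1: m = 5, d = 3, a = ⌊(5 + 5)/3⌋ = 3; p/q = (3·5 + 1)/(3·1 + 0) = 16/3; p² − 28·q² = 256 − 252 = 4.
  k = 2: m = 4, d = 4, a = ⌊(5 + 4)/4⌋ = 2; p/q = (2·16 + 5)/(2·3 + 1) = 37/7; p² − 28·q² = 1369 − 1372 = -3.
  k = 3: m = 4, d = 3, a = ⌊(5 + 4)/3⌋ = 3; p/q = (3·37 + 16)/(3·7 + 3) = 127/24; p² − 28·q² = 16129 − 16128 = 1.
  The first convergent with p² − 28·q² = 1 gives the fundamental solution (x₁, y₁) = (127, 24).
Step 2: Apply the recurrence (x_{n+1}, y_{n+1}) = (x₁x_n + 28y₁y_n, x₁y_n + y₁x_n) repeatedly.
  From (x_1, y_1) = (127, 24): x_2 = 127·127 + 28·24·24 = 32257; y_2 = 127·24 + 24·127 = 6096.
Step 3: Verify x_2² - 28·y_2² = 1040514049 - 1040514048 = 1 (should be 1). ✓

(x_1, y_1) = (127, 24); (x_2, y_2) = (32257, 6096).


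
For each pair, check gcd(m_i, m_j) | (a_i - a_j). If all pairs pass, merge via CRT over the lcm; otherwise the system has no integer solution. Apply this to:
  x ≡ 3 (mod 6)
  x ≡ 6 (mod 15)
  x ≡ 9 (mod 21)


Moduli 6, 15, 21 are not pairwise coprime, so CRT works modulo lcm(m_i) when all pairwise compatibility conditions hold.
Pairwise compatibility: gcd(m_i, m_j) must divide a_i - a_j for every pair.
Merge one congruence at a time:
  Start: x ≡ 3 (mod 6).
  Combine with x ≡ 6 (mod 15): gcd(6, 15) = 3; 6 - 3 = 3, which IS divisible by 3, so compatible.
    Write x = 3 + 6·t and substitute into x ≡ 6 (mod 15): 6·t ≡ 6 − 3 = 3 (mod 15).
    Divide the congruence (and modulus) by g = 3: 2·t ≡ 1 (mod 5).
    The inverse of 2 mod 5 is 3 (since 2·3 = 6 = 1·5 + 1), so t ≡ 3·1 = 3 ≡ 3 (mod 5).
    Then x = 3 + 6·3 = 21, valid modulo lcm(6, 15) = 30: x ≡ 21 (mod 30).
  Combine with x ≡ 9 (mod 21): gcd(30, 21) = 3; 9 - 21 = -12, which IS divisible by 3, so compatible.
    Write x = 21 + 30·t and substitute into x ≡ 9 (mod 21): 30·t ≡ 9 − 21 = -12 (mod 21).
    Divide the congruence (and modulus) by g = 3: 10·t ≡ -4 (mod 7).
    Reduce coefficients mod 7: 3·t ≡ 3 (mod 7).
    The inverse of 3 mod 7 is 5 (since 3·5 = 15 = 2·7 + 1), so t ≡ 5·3 = 15 ≡ 1 (mod 7).
    Then x = 21 + 30·1 = 51, valid modulo lcm(30, 21) = 210: x ≡ 51 (mod 210).
Verify: 51 mod 6 = 3, 51 mod 15 = 6, 51 mod 21 = 9.

x ≡ 51 (mod 210).


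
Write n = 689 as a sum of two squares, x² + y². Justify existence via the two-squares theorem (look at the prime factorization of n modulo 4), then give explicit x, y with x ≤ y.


Step 1: Factor n = 689 = 13 · 53.
Step 2: Check the mod-4 condition on each prime factor: 13 ≡ 1 (mod 4), exponent 1; 53 ≡ 1 (mod 4), exponent 1.
All primes ≡ 3 (mod 4) appear to even exponent (or don't appear), so by the two-squares theorem n IS expressible as a sum of two squares.
Step 3: Build a representation. Here n = 13 · 53 is a product of primes ≡ 1 (mod 4). Each prime p ≡ 1 (mod 4) is itself a sum of two squares; find a² by testing p − a² for a perfect square:
  13: 13 − 1² = 12, 13 − 2² = 9 = 3² ⇒ 13 = 2² + 3².
  53: 53 − 1² = 52, 53 − 2² = 49 = 7² ⇒ 53 = 2² + 7².
  Combine using the Brahmagupta–Fibonacci identity (a² + b²)(c² + d²) = (ac − bd)² + (ad + bc)² = (ac + bd)² + (ad − bc)²:
  13 · 53 = 689: from (2² + 3²)(2² + 7²), take (2·2 − 3·7, 2·7 + 3·2) = (4 − 21, 14 + 6) = (-17, 20); dropping signs (only squares matter) gives (17, 20); check 17² + 20² = 289 + 400 = 689 ✓.
Step 4: Order so x ≤ y and verify: 17² + 20² = 289 + 400 = 689 = n. ✓

n = 689 = 17² + 20² (one valid representation with x ≤ y).
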